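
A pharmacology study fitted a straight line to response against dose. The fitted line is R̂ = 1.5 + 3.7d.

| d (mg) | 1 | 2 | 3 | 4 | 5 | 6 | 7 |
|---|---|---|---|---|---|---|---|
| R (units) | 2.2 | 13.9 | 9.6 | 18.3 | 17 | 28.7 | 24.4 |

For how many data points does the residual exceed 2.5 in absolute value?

6

d=1: R̂ = 1.5 + 3.7·1 = 5.2; e = 2.2 − 5.2 = -3
d=2: R̂ = 1.5 + 3.7·2 = 8.9; e = 13.9 − 8.9 = 5
d=3: R̂ = 1.5 + 3.7·3 = 12.6; e = 9.6 − 12.6 = -3
d=4: R̂ = 1.5 + 3.7·4 = 16.3; e = 18.3 − 16.3 = 2
d=5: R̂ = 1.5 + 3.7·5 = 20; e = 17 − 20 = -3
d=6: R̂ = 1.5 + 3.7·6 = 23.7; e = 28.7 − 23.7 = 5
d=7: R̂ = 1.5 + 3.7·7 = 27.4; e = 24.4 − 27.4 = -3
|e| > 2.5: d=1 (|e|=3), d=2 (|e|=5), d=3 (|e|=3), d=5 (|e|=3), d=6 (|e|=5), d=7 (|e|=3) → 6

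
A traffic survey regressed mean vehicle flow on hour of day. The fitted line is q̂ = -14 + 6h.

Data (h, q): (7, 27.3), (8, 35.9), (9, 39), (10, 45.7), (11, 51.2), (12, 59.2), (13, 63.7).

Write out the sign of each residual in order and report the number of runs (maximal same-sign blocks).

h=7: q̂ = -14 + 6·7 = 28; e = 27.3 − 28 = -0.7
h=8: q̂ = -14 + 6·8 = 34; e = 35.9 − 34 = 1.9
h=9: q̂ = -14 + 6·9 = 40; e = 39 − 40 = -1
h=10: q̂ = -14 + 6·10 = 46; e = 45.7 − 46 = -0.3
h=11: q̂ = -14 + 6·11 = 52; e = 51.2 − 52 = -0.8
h=12: q̂ = -14 + 6·12 = 58; e = 59.2 − 58 = 1.2
h=13: q̂ = -14 + 6·13 = 64; e = 63.7 − 64 = -0.3
Signs: − + − − − + −
Runs: −×1, +×1, −×3, +×1, −×1 → 5

5 runs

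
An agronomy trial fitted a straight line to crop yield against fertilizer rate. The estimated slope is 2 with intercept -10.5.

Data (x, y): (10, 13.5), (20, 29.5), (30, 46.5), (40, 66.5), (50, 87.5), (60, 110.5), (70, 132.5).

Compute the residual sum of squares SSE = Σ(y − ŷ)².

x=10: ŷ = -10.5 + 2·10 = 9.5; e = 13.5 − 9.5 = 4
x=20: ŷ = -10.5 + 2·20 = 29.5; e = 29.5 − 29.5 = 0
x=30: ŷ = -10.5 + 2·30 = 49.5; e = 46.5 − 49.5 = -3
x=40: ŷ = -10.5 + 2·40 = 69.5; e = 66.5 − 69.5 = -3
x=50: ŷ = -10.5 + 2·50 = 89.5; e = 87.5 − 89.5 = -2
x=60: ŷ = -10.5 + 2·60 = 109.5; e = 110.5 − 109.5 = 1
x=70: ŷ = -10.5 + 2·70 = 129.5; e = 132.5 − 129.5 = 3
SSE = 16 + 0 + 9 + 9 + 4 + 1 + 9 = 48

SSE = 48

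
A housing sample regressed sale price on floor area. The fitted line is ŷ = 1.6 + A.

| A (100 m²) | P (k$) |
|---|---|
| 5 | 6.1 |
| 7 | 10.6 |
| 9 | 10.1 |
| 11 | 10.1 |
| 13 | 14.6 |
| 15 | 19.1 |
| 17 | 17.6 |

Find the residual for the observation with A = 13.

ŷ = 1.6 + 13 = 14.6
r = 14.6 − 14.6 = 0

r = 0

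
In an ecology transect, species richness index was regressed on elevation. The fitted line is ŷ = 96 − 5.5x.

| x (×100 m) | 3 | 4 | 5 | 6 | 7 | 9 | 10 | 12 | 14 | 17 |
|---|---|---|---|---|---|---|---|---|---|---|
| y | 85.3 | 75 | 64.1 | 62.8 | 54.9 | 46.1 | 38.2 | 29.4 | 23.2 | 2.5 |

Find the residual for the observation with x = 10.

r = -2.8

ŷ = 96 − 5.5·10 = 41
r = 38.2 − 41 = -2.8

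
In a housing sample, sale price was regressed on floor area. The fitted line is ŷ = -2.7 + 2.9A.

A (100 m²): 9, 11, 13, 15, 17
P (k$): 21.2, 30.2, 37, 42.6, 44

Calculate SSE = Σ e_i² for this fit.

SSE = 19.84

A=9: ŷ = -2.7 + 2.9·9 = 23.4; e = 21.2 − 23.4 = -2.2
A=11: ŷ = -2.7 + 2.9·11 = 29.2; e = 30.2 − 29.2 = 1
A=13: ŷ = -2.7 + 2.9·13 = 35; e = 37 − 35 = 2
A=15: ŷ = -2.7 + 2.9·15 = 40.8; e = 42.6 − 40.8 = 1.8
A=17: ŷ = -2.7 + 2.9·17 = 46.6; e = 44 − 46.6 = -2.6
SSE = 4.84 + 1 + 4 + 3.24 + 6.76 = 19.84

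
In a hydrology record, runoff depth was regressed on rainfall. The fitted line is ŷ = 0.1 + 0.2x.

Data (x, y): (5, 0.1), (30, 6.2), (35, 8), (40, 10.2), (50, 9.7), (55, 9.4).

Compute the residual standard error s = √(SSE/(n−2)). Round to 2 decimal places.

s = 1.52

x=5: ŷ = 0.1 + 0.2·5 = 1.1; r = 0.1 − 1.1 = -1
x=30: ŷ = 0.1 + 0.2·30 = 6.1; r = 6.2 − 6.1 = 0.1
x=35: ŷ = 0.1 + 0.2·35 = 7.1; r = 8 − 7.1 = 0.9
x=40: ŷ = 0.1 + 0.2·40 = 8.1; r = 10.2 − 8.1 = 2.1
x=50: ŷ = 0.1 + 0.2·50 = 10.1; r = 9.7 − 10.1 = -0.4
x=55: ŷ = 0.1 + 0.2·55 = 11.1; r = 9.4 − 11.1 = -1.7
SSE = 1 + 0.01 + 0.81 + 4.41 + 0.16 + 2.89 = 9.28
s = √(9.28/4) = √2.32 ≈ 1.52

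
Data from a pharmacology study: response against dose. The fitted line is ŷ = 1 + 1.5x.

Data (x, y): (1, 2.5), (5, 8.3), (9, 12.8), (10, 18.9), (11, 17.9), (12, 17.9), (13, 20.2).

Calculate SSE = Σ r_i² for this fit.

x=1: ŷ = 1 + 1.5·1 = 2.5; r = 2.5 − 2.5 = 0
x=5: ŷ = 1 + 1.5·5 = 8.5; r = 8.3 − 8.5 = -0.2
x=9: ŷ = 1 + 1.5·9 = 14.5; r = 12.8 − 14.5 = -1.7
x=10: ŷ = 1 + 1.5·10 = 16; r = 18.9 − 16 = 2.9
x=11: ŷ = 1 + 1.5·11 = 17.5; r = 17.9 − 17.5 = 0.4
x=12: ŷ = 1 + 1.5·12 = 19; r = 17.9 − 19 = -1.1
x=13: ŷ = 1 + 1.5·13 = 20.5; r = 20.2 − 20.5 = -0.3
SSE = 0 + 0.04 + 2.89 + 8.41 + 0.16 + 1.21 + 0.09 = 12.8

SSE = 12.8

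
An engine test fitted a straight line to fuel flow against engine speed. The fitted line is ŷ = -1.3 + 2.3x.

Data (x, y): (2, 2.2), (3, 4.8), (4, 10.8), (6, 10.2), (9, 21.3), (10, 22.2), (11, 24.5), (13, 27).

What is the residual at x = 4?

ŷ = -1.3 + 2.3·4 = 7.9
e = 10.8 − 7.9 = 2.9

e = 2.9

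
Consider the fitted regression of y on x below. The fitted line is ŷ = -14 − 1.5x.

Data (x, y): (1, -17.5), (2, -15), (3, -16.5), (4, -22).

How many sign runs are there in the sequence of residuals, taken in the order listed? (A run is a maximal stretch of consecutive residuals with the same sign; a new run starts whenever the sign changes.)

3 runs

x=1: ŷ = -14 − 1.5·1 = -15.5; e = -17.5 − (-15.5) = -2
x=2: ŷ = -14 − 1.5·2 = -17; e = -15 − (-17) = 2
x=3: ŷ = -14 − 1.5·3 = -18.5; e = -16.5 − (-18.5) = 2
x=4: ŷ = -14 − 1.5·4 = -20; e = -22 − (-20) = -2
Signs: − + + −
Runs: −×1, +×2, −×1 → 3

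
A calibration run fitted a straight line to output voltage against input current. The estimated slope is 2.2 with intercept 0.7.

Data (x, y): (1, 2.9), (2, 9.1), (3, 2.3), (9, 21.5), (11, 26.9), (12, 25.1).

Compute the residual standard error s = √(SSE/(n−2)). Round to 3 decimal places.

s = 3.536

x=1: ŷ = 0.7 + 2.2·1 = 2.9; e = 2.9 − 2.9 = 0
x=2: ŷ = 0.7 + 2.2·2 = 5.1; e = 9.1 − 5.1 = 4
x=3: ŷ = 0.7 + 2.2·3 = 7.3; e = 2.3 − 7.3 = -5
x=9: ŷ = 0.7 + 2.2·9 = 20.5; e = 21.5 − 20.5 = 1
x=11: ŷ = 0.7 + 2.2·11 = 24.9; e = 26.9 − 24.9 = 2
x=12: ŷ = 0.7 + 2.2·12 = 27.1; e = 25.1 − 27.1 = -2
SSE = 0 + 16 + 25 + 1 + 4 + 4 = 50
s = √(50/4) = √12.5 ≈ 3.536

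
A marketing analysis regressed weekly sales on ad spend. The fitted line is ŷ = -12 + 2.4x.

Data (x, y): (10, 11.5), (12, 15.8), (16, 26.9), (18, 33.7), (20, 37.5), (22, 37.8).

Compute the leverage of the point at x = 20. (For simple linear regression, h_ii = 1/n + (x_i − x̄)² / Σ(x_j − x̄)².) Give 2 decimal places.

x̄ = (10 + 12 + 16 + 18 + 20 + 22)/6 = 16.3333
Σ(x − x̄)² = 40.1111 + 18.7778 + 0.111111 + 2.77778 + 13.4444 + 32.1111 = 107.333
h = 1/6 + (3.66667)²/107.333 = 0.166667 + 0.125259 = 0.29

h = 0.29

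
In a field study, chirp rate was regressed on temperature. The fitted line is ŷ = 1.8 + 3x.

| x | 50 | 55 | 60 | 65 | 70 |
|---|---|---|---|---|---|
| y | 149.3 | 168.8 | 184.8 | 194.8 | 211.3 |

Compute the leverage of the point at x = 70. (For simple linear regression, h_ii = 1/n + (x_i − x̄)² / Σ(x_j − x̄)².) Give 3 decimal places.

x̄ = (50 + 55 + 60 + 65 + 70)/5 = 60
Σ(x − x̄)² = 100 + 25 + 0 + 25 + 100 = 250
h = 1/5 + (10)²/250 = 0.2 + 0.4 = 0.600

h = 0.600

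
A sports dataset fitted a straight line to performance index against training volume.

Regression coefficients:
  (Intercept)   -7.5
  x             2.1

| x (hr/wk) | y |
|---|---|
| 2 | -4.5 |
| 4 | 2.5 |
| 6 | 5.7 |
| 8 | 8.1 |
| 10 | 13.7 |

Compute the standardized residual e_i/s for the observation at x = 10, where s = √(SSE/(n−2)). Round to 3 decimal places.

0.143

x=2: ŷ = -7.5 + 2.1·2 = -3.3; e = -4.5 − (-3.3) = -1.2
x=4: ŷ = -7.5 + 2.1·4 = 0.9; e = 2.5 − 0.9 = 1.6
x=6: ŷ = -7.5 + 2.1·6 = 5.1; e = 5.7 − 5.1 = 0.6
x=8: ŷ = -7.5 + 2.1·8 = 9.3; e = 8.1 − 9.3 = -1.2
x=10: ŷ = -7.5 + 2.1·10 = 13.5; e = 13.7 − 13.5 = 0.2
SSE = 1.44 + 2.56 + 0.36 + 1.44 + 0.04 = 5.84
s = √(5.84/3) = 1.39523
e/s = 0.2 / 1.39523 = 0.143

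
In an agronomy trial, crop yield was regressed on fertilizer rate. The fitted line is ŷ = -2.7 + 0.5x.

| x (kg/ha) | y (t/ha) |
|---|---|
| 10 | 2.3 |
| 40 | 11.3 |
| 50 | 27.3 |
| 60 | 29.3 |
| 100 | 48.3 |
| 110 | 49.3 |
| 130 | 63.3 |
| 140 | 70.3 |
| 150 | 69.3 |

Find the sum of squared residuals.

SSE = 94

x=10: ŷ = -2.7 + 0.5·10 = 2.3; e = 2.3 − 2.3 = 0
x=40: ŷ = -2.7 + 0.5·40 = 17.3; e = 11.3 − 17.3 = -6
x=50: ŷ = -2.7 + 0.5·50 = 22.3; e = 27.3 − 22.3 = 5
x=60: ŷ = -2.7 + 0.5·60 = 27.3; e = 29.3 − 27.3 = 2
x=100: ŷ = -2.7 + 0.5·100 = 47.3; e = 48.3 − 47.3 = 1
x=110: ŷ = -2.7 + 0.5·110 = 52.3; e = 49.3 − 52.3 = -3
x=130: ŷ = -2.7 + 0.5·130 = 62.3; e = 63.3 − 62.3 = 1
x=140: ŷ = -2.7 + 0.5·140 = 67.3; e = 70.3 − 67.3 = 3
x=150: ŷ = -2.7 + 0.5·150 = 72.3; e = 69.3 − 72.3 = -3
SSE = 0 + 36 + 25 + 4 + 1 + 9 + 1 + 9 + 9 = 94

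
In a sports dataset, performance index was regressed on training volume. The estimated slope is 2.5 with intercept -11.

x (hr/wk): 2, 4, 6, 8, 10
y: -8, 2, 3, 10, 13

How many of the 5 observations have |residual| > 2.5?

1

x=2: ŷ = -11 + 2.5·2 = -6; e = -8 − (-6) = -2
x=4: ŷ = -11 + 2.5·4 = -1; e = 2 − (-1) = 3
x=6: ŷ = -11 + 2.5·6 = 4; e = 3 − 4 = -1
x=8: ŷ = -11 + 2.5·8 = 9; e = 10 − 9 = 1
x=10: ŷ = -11 + 2.5·10 = 14; e = 13 − 14 = -1
|e| > 2.5: x=4 (|e|=3) → 1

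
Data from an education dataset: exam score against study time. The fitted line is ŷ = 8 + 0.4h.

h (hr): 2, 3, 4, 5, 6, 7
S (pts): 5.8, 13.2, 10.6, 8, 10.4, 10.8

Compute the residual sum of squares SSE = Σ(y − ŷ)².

SSE = 30

h=2: ŷ = 8 + 0.4·2 = 8.8; e = 5.8 − 8.8 = -3
h=3: ŷ = 8 + 0.4·3 = 9.2; e = 13.2 − 9.2 = 4
h=4: ŷ = 8 + 0.4·4 = 9.6; e = 10.6 − 9.6 = 1
h=5: ŷ = 8 + 0.4·5 = 10; e = 8 − 10 = -2
h=6: ŷ = 8 + 0.4·6 = 10.4; e = 10.4 − 10.4 = 0
h=7: ŷ = 8 + 0.4·7 = 10.8; e = 10.8 − 10.8 = 0
SSE = 9 + 16 + 1 + 4 + 0 + 0 = 30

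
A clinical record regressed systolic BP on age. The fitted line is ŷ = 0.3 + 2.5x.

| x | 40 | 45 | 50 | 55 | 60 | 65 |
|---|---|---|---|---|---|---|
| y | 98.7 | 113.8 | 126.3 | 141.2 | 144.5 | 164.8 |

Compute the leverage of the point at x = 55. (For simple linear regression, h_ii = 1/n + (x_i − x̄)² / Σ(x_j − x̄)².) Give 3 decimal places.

x̄ = (40 + 45 + 50 + 55 + 60 + 65)/6 = 52.5
Σ(x − x̄)² = 156.25 + 56.25 + 6.25 + 6.25 + 56.25 + 156.25 = 437.5
h = 1/6 + (2.5)²/437.5 = 0.166667 + 0.0142857 = 0.181

h = 0.181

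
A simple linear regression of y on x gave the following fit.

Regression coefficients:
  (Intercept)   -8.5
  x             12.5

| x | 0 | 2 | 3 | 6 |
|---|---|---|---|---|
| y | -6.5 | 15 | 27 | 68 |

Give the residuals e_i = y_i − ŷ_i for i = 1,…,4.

2, -1.5, -2, 1.5

x=0: ŷ = -8.5 + 12.5·0 = -8.5; e = -6.5 − (-8.5) = 2
x=2: ŷ = -8.5 + 12.5·2 = 16.5; e = 15 − 16.5 = -1.5
x=3: ŷ = -8.5 + 12.5·3 = 29; e = 27 − 29 = -2
x=6: ŷ = -8.5 + 12.5·6 = 66.5; e = 68 − 66.5 = 1.5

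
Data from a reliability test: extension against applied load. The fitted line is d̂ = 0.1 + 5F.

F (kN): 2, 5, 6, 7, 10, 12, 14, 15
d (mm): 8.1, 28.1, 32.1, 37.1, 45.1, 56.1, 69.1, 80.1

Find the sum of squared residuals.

F=2: d̂ = 0.1 + 5·2 = 10.1; r = 8.1 − 10.1 = -2
F=5: d̂ = 0.1 + 5·5 = 25.1; r = 28.1 − 25.1 = 3
F=6: d̂ = 0.1 + 5·6 = 30.1; r = 32.1 − 30.1 = 2
F=7: d̂ = 0.1 + 5·7 = 35.1; r = 37.1 − 35.1 = 2
F=10: d̂ = 0.1 + 5·10 = 50.1; r = 45.1 − 50.1 = -5
F=12: d̂ = 0.1 + 5·12 = 60.1; r = 56.1 − 60.1 = -4
F=14: d̂ = 0.1 + 5·14 = 70.1; r = 69.1 − 70.1 = -1
F=15: d̂ = 0.1 + 5·15 = 75.1; r = 80.1 − 75.1 = 5
SSE = 4 + 9 + 4 + 4 + 25 + 16 + 1 + 25 = 88

SSE = 88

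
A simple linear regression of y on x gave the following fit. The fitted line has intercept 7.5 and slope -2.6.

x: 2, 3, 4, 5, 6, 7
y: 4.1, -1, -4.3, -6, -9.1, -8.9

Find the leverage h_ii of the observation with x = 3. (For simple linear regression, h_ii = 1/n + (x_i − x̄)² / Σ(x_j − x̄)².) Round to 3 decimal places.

x̄ = (2 + 3 + 4 + 5 + 6 + 7)/6 = 4.5
Σ(x − x̄)² = 6.25 + 2.25 + 0.25 + 0.25 + 2.25 + 6.25 = 17.5
h = 1/6 + (-1.5)²/17.5 = 0.166667 + 0.128571 = 0.295

h = 0.295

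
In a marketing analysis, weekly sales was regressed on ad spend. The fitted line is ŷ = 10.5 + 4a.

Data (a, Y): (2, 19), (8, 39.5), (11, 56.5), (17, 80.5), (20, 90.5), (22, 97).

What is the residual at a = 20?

e = 0

ŷ = 10.5 + 4·20 = 90.5
e = 90.5 − 90.5 = 0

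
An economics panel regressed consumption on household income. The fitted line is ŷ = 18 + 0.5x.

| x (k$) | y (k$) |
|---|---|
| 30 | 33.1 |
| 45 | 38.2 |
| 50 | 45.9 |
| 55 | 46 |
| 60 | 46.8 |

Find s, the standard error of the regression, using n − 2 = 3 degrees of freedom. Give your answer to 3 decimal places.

s = 2.266

x=30: ŷ = 18 + 0.5·30 = 33; r = 33.1 − 33 = 0.1
x=45: ŷ = 18 + 0.5·45 = 40.5; r = 38.2 − 40.5 = -2.3
x=50: ŷ = 18 + 0.5·50 = 43; r = 45.9 − 43 = 2.9
x=55: ŷ = 18 + 0.5·55 = 45.5; r = 46 − 45.5 = 0.5
x=60: ŷ = 18 + 0.5·60 = 48; r = 46.8 − 48 = -1.2
SSE = 0.01 + 5.29 + 8.41 + 0.25 + 1.44 = 15.4
s = √(15.4/3) = √5.13333 ≈ 2.266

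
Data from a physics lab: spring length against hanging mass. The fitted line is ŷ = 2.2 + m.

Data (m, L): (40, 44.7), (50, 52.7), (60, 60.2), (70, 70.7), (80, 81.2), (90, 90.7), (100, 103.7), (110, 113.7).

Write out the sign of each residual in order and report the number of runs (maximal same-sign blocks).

3 runs

m=40: ŷ = 2.2 + 40 = 42.2; e = 44.7 − 42.2 = 2.5
m=50: ŷ = 2.2 + 50 = 52.2; e = 52.7 − 52.2 = 0.5
m=60: ŷ = 2.2 + 60 = 62.2; e = 60.2 − 62.2 = -2
m=70: ŷ = 2.2 + 70 = 72.2; e = 70.7 − 72.2 = -1.5
m=80: ŷ = 2.2 + 80 = 82.2; e = 81.2 − 82.2 = -1
m=90: ŷ = 2.2 + 90 = 92.2; e = 90.7 − 92.2 = -1.5
m=100: ŷ = 2.2 + 100 = 102.2; e = 103.7 − 102.2 = 1.5
m=110: ŷ = 2.2 + 110 = 112.2; e = 113.7 − 112.2 = 1.5
Signs: + + − − − − + +
Runs: +×2, −×4, +×2 → 3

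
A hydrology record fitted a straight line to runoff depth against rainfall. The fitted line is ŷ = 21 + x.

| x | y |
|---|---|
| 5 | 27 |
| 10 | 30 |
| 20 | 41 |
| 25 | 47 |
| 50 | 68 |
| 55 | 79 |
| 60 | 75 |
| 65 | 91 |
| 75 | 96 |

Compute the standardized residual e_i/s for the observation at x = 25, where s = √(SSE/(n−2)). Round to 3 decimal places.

x=5: ŷ = 21 + 5 = 26; e = 27 − 26 = 1
x=10: ŷ = 21 + 10 = 31; e = 30 − 31 = -1
x=20: ŷ = 21 + 20 = 41; e = 41 − 41 = 0
x=25: ŷ = 21 + 25 = 46; e = 47 − 46 = 1
x=50: ŷ = 21 + 50 = 71; e = 68 − 71 = -3
x=55: ŷ = 21 + 55 = 76; e = 79 − 76 = 3
x=60: ŷ = 21 + 60 = 81; e = 75 − 81 = -6
x=65: ŷ = 21 + 65 = 86; e = 91 − 86 = 5
x=75: ŷ = 21 + 75 = 96; e = 96 − 96 = 0
SSE = 1 + 1 + 0 + 1 + 9 + 9 + 36 + 25 + 0 = 82
s = √(82/7) = 3.42261
e/s = 1 / 3.42261 = 0.292

0.292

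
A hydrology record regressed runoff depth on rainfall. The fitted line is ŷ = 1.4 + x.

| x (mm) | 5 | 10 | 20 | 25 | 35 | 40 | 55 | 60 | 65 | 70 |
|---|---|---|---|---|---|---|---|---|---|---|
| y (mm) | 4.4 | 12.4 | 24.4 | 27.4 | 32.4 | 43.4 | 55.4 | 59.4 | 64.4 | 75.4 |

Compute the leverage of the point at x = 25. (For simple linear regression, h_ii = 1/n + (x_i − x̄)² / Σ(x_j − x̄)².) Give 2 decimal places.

x̄ = (5 + 10 + 20 + 25 + 35 + 40 + 55 + 60 + 65 + 70)/10 = 38.5
Σ(x − x̄)² = 1122.25 + 812.25 + 342.25 + 182.25 + 12.25 + 2.25 + 272.25 + 462.25 + 702.25 + 992.25 = 4902.5
h = 1/10 + (-13.5)²/4902.5 = 0.1 + 0.0371749 = 0.14

h = 0.14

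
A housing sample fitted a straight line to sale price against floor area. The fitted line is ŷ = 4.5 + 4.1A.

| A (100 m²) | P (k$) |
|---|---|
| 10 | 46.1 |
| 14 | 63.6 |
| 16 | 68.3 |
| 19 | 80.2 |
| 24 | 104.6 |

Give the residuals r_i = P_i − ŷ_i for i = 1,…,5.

A=10: ŷ = 4.5 + 4.1·10 = 45.5; r = 46.1 − 45.5 = 0.6
A=14: ŷ = 4.5 + 4.1·14 = 61.9; r = 63.6 − 61.9 = 1.7
A=16: ŷ = 4.5 + 4.1·16 = 70.1; r = 68.3 − 70.1 = -1.8
A=19: ŷ = 4.5 + 4.1·19 = 82.4; r = 80.2 − 82.4 = -2.2
A=24: ŷ = 4.5 + 4.1·24 = 102.9; r = 104.6 − 102.9 = 1.7

0.6, 1.7, -1.8, -2.2, 1.7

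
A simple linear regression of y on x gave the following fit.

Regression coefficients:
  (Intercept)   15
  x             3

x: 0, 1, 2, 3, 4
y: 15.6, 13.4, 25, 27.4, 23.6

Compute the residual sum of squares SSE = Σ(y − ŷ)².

SSE = 60.64

x=0: ŷ = 15 + 3·0 = 15; r = 15.6 − 15 = 0.6
x=1: ŷ = 15 + 3·1 = 18; r = 13.4 − 18 = -4.6
x=2: ŷ = 15 + 3·2 = 21; r = 25 − 21 = 4
x=3: ŷ = 15 + 3·3 = 24; r = 27.4 − 24 = 3.4
x=4: ŷ = 15 + 3·4 = 27; r = 23.6 − 27 = -3.4
SSE = 0.36 + 21.16 + 16 + 11.56 + 11.56 = 60.64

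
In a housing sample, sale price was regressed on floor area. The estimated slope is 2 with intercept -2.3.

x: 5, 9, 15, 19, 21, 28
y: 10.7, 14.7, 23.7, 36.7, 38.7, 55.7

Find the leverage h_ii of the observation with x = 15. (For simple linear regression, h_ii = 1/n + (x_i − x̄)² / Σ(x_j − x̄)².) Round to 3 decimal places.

x̄ = (5 + 9 + 15 + 19 + 21 + 28)/6 = 16.1667
Σ(x − x̄)² = 124.694 + 51.3611 + 1.36111 + 8.02778 + 23.3611 + 140.028 = 348.833
h = 1/6 + (-1.16667)²/348.833 = 0.166667 + 0.0039019 = 0.171

h = 0.171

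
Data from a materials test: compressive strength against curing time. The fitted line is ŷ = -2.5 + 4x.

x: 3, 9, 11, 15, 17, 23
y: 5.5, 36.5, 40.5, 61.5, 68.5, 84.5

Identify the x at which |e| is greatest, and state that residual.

x=3: ŷ = -2.5 + 4·3 = 9.5; e = 5.5 − 9.5 = -4
x=9: ŷ = -2.5 + 4·9 = 33.5; e = 36.5 − 33.5 = 3
x=11: ŷ = -2.5 + 4·11 = 41.5; e = 40.5 − 41.5 = -1
x=15: ŷ = -2.5 + 4·15 = 57.5; e = 61.5 − 57.5 = 4
x=17: ŷ = -2.5 + 4·17 = 65.5; e = 68.5 − 65.5 = 3
x=23: ŷ = -2.5 + 4·23 = 89.5; e = 84.5 − 89.5 = -5
Largest |e| is 5 at x = 23, residual -5.

x = 23, e = -5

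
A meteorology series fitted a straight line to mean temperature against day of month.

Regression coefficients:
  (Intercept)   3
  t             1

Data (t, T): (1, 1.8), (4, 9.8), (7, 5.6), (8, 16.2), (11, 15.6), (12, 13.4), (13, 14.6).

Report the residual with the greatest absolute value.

r = 5.2

t=1: T̂ = 3 + 1 = 4; r = 1.8 − 4 = -2.2
t=4: T̂ = 3 + 4 = 7; r = 9.8 − 7 = 2.8
t=7: T̂ = 3 + 7 = 10; r = 5.6 − 10 = -4.4
t=8: T̂ = 3 + 8 = 11; r = 16.2 − 11 = 5.2
t=11: T̂ = 3 + 11 = 14; r = 15.6 − 14 = 1.6
t=12: T̂ = 3 + 12 = 15; r = 13.4 − 15 = -1.6
t=13: T̂ = 3 + 13 = 16; r = 14.6 − 16 = -1.4
Largest |r| is 5.2 at t = 8, residual 5.2.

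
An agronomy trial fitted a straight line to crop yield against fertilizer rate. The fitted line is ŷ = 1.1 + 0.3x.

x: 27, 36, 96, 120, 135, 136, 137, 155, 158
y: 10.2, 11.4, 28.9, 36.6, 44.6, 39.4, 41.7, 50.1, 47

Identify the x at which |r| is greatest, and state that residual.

x=27: ŷ = 1.1 + 0.3·27 = 9.2; r = 10.2 − 9.2 = 1
x=36: ŷ = 1.1 + 0.3·36 = 11.9; r = 11.4 − 11.9 = -0.5
x=96: ŷ = 1.1 + 0.3·96 = 29.9; r = 28.9 − 29.9 = -1
x=120: ŷ = 1.1 + 0.3·120 = 37.1; r = 36.6 − 37.1 = -0.5
x=135: ŷ = 1.1 + 0.3·135 = 41.6; r = 44.6 − 41.6 = 3
x=136: ŷ = 1.1 + 0.3·136 = 41.9; r = 39.4 − 41.9 = -2.5
x=137: ŷ = 1.1 + 0.3·137 = 42.2; r = 41.7 − 42.2 = -0.5
x=155: ŷ = 1.1 + 0.3·155 = 47.6; r = 50.1 − 47.6 = 2.5
x=158: ŷ = 1.1 + 0.3·158 = 48.5; r = 47 − 48.5 = -1.5
Largest |r| is 3 at x = 135, residual 3.

x = 135, r = 3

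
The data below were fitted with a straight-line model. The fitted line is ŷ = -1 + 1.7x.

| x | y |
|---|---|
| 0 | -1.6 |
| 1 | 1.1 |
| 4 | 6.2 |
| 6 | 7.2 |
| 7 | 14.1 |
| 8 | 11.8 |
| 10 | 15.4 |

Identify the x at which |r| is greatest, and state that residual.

x = 7, r = 3.2

x=0: ŷ = -1 + 1.7·0 = -1; r = -1.6 − (-1) = -0.6
x=1: ŷ = -1 + 1.7·1 = 0.7; r = 1.1 − 0.7 = 0.4
x=4: ŷ = -1 + 1.7·4 = 5.8; r = 6.2 − 5.8 = 0.4
x=6: ŷ = -1 + 1.7·6 = 9.2; r = 7.2 − 9.2 = -2
x=7: ŷ = -1 + 1.7·7 = 10.9; r = 14.1 − 10.9 = 3.2
x=8: ŷ = -1 + 1.7·8 = 12.6; r = 11.8 − 12.6 = -0.8
x=10: ŷ = -1 + 1.7·10 = 16; r = 15.4 − 16 = -0.6
Largest |r| is 3.2 at x = 7, residual 3.2.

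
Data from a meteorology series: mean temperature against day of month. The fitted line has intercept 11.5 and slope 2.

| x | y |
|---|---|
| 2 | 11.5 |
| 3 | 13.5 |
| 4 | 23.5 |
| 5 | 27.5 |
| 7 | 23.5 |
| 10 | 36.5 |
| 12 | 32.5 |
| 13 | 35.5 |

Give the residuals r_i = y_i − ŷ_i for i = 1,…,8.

-4, -4, 4, 6, -2, 5, -3, -2

x=2: ŷ = 11.5 + 2·2 = 15.5; r = 11.5 − 15.5 = -4
x=3: ŷ = 11.5 + 2·3 = 17.5; r = 13.5 − 17.5 = -4
x=4: ŷ = 11.5 + 2·4 = 19.5; r = 23.5 − 19.5 = 4
x=5: ŷ = 11.5 + 2·5 = 21.5; r = 27.5 − 21.5 = 6
x=7: ŷ = 11.5 + 2·7 = 25.5; r = 23.5 − 25.5 = -2
x=10: ŷ = 11.5 + 2·10 = 31.5; r = 36.5 − 31.5 = 5
x=12: ŷ = 11.5 + 2·12 = 35.5; r = 32.5 − 35.5 = -3
x=13: ŷ = 11.5 + 2·13 = 37.5; r = 35.5 − 37.5 = -2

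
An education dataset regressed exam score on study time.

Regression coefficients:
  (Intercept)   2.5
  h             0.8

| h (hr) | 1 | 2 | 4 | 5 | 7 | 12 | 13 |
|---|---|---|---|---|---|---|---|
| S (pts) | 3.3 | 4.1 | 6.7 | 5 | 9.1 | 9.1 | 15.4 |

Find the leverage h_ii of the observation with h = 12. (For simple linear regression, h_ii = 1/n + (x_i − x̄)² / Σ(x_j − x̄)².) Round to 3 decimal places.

h = 0.391

h̄ = (1 + 2 + 4 + 5 + 7 + 12 + 13)/7 = 6.28571
Σ(h − h̄)² = 27.9388 + 18.3673 + 5.22449 + 1.65306 + 0.510204 + 32.6531 + 45.0816 = 131.429
h = 1/7 + (5.71429)²/131.429 = 0.142857 + 0.248447 = 0.391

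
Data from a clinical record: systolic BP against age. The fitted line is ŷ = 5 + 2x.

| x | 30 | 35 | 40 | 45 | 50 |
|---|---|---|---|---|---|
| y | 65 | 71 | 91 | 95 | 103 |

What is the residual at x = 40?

ŷ = 5 + 2·40 = 85
r = 91 − 85 = 6

r = 6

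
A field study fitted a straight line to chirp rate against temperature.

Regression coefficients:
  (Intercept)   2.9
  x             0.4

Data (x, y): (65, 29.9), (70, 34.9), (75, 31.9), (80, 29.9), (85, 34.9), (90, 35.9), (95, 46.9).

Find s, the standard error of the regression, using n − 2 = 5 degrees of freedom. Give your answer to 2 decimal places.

s = 4.29

x=65: ŷ = 2.9 + 0.4·65 = 28.9; r = 29.9 − 28.9 = 1
x=70: ŷ = 2.9 + 0.4·70 = 30.9; r = 34.9 − 30.9 = 4
x=75: ŷ = 2.9 + 0.4·75 = 32.9; r = 31.9 − 32.9 = -1
x=80: ŷ = 2.9 + 0.4·80 = 34.9; r = 29.9 − 34.9 = -5
x=85: ŷ = 2.9 + 0.4·85 = 36.9; r = 34.9 − 36.9 = -2
x=90: ŷ = 2.9 + 0.4·90 = 38.9; r = 35.9 − 38.9 = -3
x=95: ŷ = 2.9 + 0.4·95 = 40.9; r = 46.9 − 40.9 = 6
SSE = 1 + 16 + 1 + 25 + 4 + 9 + 36 = 92
s = √(92/5) = √18.4 ≈ 4.29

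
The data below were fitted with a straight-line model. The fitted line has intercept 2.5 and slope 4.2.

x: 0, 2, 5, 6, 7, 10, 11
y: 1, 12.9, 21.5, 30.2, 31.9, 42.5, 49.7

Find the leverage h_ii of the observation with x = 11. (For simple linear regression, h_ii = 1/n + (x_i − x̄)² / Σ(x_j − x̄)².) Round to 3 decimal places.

x̄ = (0 + 2 + 5 + 6 + 7 + 10 + 11)/7 = 5.85714
Σ(x − x̄)² = 34.3061 + 14.8776 + 0.734694 + 0.0204082 + 1.30612 + 17.1633 + 26.449 = 94.8571
h = 1/7 + (5.14286)²/94.8571 = 0.142857 + 0.27883 = 0.422

h = 0.422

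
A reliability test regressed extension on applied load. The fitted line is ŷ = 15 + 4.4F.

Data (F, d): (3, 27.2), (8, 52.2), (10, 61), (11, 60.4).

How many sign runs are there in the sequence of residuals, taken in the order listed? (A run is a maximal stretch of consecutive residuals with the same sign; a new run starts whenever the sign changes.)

3 runs

F=3: ŷ = 15 + 4.4·3 = 28.2; e = 27.2 − 28.2 = -1
F=8: ŷ = 15 + 4.4·8 = 50.2; e = 52.2 − 50.2 = 2
F=10: ŷ = 15 + 4.4·10 = 59; e = 61 − 59 = 2
F=11: ŷ = 15 + 4.4·11 = 63.4; e = 60.4 − 63.4 = -3
Signs: − + + −
Runs: −×1, +×2, −×1 → 3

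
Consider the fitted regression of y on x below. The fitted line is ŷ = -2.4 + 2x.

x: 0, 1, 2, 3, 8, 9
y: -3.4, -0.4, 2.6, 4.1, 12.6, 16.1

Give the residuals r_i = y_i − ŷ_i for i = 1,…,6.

x=0: ŷ = -2.4 + 2·0 = -2.4; r = -3.4 − (-2.4) = -1
x=1: ŷ = -2.4 + 2·1 = -0.4; r = -0.4 − (-0.4) = 0
x=2: ŷ = -2.4 + 2·2 = 1.6; r = 2.6 − 1.6 = 1
x=3: ŷ = -2.4 + 2·3 = 3.6; r = 4.1 − 3.6 = 0.5
x=8: ŷ = -2.4 + 2·8 = 13.6; r = 12.6 − 13.6 = -1
x=9: ŷ = -2.4 + 2·9 = 15.6; r = 16.1 − 15.6 = 0.5

-1, 0, 1, 0.5, -1, 0.5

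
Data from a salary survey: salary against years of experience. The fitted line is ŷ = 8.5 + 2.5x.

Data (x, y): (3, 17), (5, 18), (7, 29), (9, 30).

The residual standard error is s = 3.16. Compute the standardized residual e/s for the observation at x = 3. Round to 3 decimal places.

0.316

ŷ = 8.5 + 2.5·3 = 16
e = 17 − 16 = 1
e/s = 1 / 3.16 = 0.316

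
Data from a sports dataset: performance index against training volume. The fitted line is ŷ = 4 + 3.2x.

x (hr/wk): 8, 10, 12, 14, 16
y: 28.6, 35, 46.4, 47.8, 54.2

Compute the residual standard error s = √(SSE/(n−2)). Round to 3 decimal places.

s = 2.582

x=8: ŷ = 4 + 3.2·8 = 29.6; r = 28.6 − 29.6 = -1
x=10: ŷ = 4 + 3.2·10 = 36; r = 35 − 36 = -1
x=12: ŷ = 4 + 3.2·12 = 42.4; r = 46.4 − 42.4 = 4
x=14: ŷ = 4 + 3.2·14 = 48.8; r = 47.8 − 48.8 = -1
x=16: ŷ = 4 + 3.2·16 = 55.2; r = 54.2 − 55.2 = -1
SSE = 1 + 1 + 16 + 1 + 1 = 20
s = √(20/3) = √6.66667 ≈ 2.582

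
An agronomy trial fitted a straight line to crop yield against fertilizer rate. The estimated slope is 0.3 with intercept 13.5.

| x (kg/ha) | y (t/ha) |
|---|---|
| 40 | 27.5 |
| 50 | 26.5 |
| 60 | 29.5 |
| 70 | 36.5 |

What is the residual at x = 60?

ŷ = 13.5 + 0.3·60 = 31.5
r = 29.5 − 31.5 = -2

r = -2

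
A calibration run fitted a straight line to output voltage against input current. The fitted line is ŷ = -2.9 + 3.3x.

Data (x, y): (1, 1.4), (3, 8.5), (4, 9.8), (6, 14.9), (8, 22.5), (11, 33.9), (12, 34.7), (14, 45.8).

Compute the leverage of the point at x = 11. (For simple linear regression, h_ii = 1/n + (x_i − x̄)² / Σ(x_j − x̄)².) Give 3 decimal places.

h = 0.212

x̄ = (1 + 3 + 4 + 6 + 8 + 11 + 12 + 14)/8 = 7.375
Σ(x − x̄)² = 40.6406 + 19.1406 + 11.3906 + 1.89062 + 0.390625 + 13.1406 + 21.3906 + 43.8906 = 151.875
h = 1/8 + (3.625)²/151.875 = 0.125 + 0.0865226 = 0.212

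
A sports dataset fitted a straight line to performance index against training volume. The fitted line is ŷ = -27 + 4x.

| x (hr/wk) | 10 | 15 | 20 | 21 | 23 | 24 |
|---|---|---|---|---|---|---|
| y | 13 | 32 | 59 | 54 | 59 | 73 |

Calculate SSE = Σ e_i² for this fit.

x=10: ŷ = -27 + 4·10 = 13; e = 13 − 13 = 0
x=15: ŷ = -27 + 4·15 = 33; e = 32 − 33 = -1
x=20: ŷ = -27 + 4·20 = 53; e = 59 − 53 = 6
x=21: ŷ = -27 + 4·21 = 57; e = 54 − 57 = -3
x=23: ŷ = -27 + 4·23 = 65; e = 59 − 65 = -6
x=24: ŷ = -27 + 4·24 = 69; e = 73 − 69 = 4
SSE = 0 + 1 + 36 + 9 + 36 + 16 = 98

SSE = 98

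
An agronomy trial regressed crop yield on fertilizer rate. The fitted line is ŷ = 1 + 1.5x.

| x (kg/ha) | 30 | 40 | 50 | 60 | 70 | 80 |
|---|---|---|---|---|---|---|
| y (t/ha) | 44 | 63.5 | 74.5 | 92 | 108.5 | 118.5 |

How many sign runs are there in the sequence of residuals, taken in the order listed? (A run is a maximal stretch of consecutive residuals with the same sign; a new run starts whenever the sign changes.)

x=30: ŷ = 1 + 1.5·30 = 46; r = 44 − 46 = -2
x=40: ŷ = 1 + 1.5·40 = 61; r = 63.5 − 61 = 2.5
x=50: ŷ = 1 + 1.5·50 = 76; r = 74.5 − 76 = -1.5
x=60: ŷ = 1 + 1.5·60 = 91; r = 92 − 91 = 1
x=70: ŷ = 1 + 1.5·70 = 106; r = 108.5 − 106 = 2.5
x=80: ŷ = 1 + 1.5·80 = 121; r = 118.5 − 121 = -2.5
Signs: − + − + + −
Runs: −×1, +×1, −×1, +×2, −×1 → 5

5 runs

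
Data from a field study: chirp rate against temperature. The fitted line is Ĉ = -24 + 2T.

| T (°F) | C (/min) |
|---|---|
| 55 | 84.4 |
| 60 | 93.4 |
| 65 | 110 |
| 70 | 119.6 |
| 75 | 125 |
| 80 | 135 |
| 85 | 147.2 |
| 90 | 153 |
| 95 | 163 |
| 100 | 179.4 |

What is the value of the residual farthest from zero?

r = 4

T=55: Ĉ = -24 + 2·55 = 86; r = 84.4 − 86 = -1.6
T=60: Ĉ = -24 + 2·60 = 96; r = 93.4 − 96 = -2.6
T=65: Ĉ = -24 + 2·65 = 106; r = 110 − 106 = 4
T=70: Ĉ = -24 + 2·70 = 116; r = 119.6 − 116 = 3.6
T=75: Ĉ = -24 + 2·75 = 126; r = 125 − 126 = -1
T=80: Ĉ = -24 + 2·80 = 136; r = 135 − 136 = -1
T=85: Ĉ = -24 + 2·85 = 146; r = 147.2 − 146 = 1.2
T=90: Ĉ = -24 + 2·90 = 156; r = 153 − 156 = -3
T=95: Ĉ = -24 + 2·95 = 166; r = 163 − 166 = -3
T=100: Ĉ = -24 + 2·100 = 176; r = 179.4 − 176 = 3.4
Largest |r| is 4 at T = 65, residual 4.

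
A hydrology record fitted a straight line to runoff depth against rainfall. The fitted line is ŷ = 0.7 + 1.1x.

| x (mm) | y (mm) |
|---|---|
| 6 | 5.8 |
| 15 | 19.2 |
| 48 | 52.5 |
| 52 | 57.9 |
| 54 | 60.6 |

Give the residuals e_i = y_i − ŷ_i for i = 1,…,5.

-1.5, 2, -1, 0, 0.5

x=6: ŷ = 0.7 + 1.1·6 = 7.3; e = 5.8 − 7.3 = -1.5
x=15: ŷ = 0.7 + 1.1·15 = 17.2; e = 19.2 − 17.2 = 2
x=48: ŷ = 0.7 + 1.1·48 = 53.5; e = 52.5 − 53.5 = -1
x=52: ŷ = 0.7 + 1.1·52 = 57.9; e = 57.9 − 57.9 = 0
x=54: ŷ = 0.7 + 1.1·54 = 60.1; e = 60.6 − 60.1 = 0.5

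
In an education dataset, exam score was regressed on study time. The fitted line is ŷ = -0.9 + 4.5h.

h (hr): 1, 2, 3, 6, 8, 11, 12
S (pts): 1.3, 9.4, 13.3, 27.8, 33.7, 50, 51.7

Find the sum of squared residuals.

h=1: ŷ = -0.9 + 4.5·1 = 3.6; e = 1.3 − 3.6 = -2.3
h=2: ŷ = -0.9 + 4.5·2 = 8.1; e = 9.4 − 8.1 = 1.3
h=3: ŷ = -0.9 + 4.5·3 = 12.6; e = 13.3 − 12.6 = 0.7
h=6: ŷ = -0.9 + 4.5·6 = 26.1; e = 27.8 − 26.1 = 1.7
h=8: ŷ = -0.9 + 4.5·8 = 35.1; e = 33.7 − 35.1 = -1.4
h=11: ŷ = -0.9 + 4.5·11 = 48.6; e = 50 − 48.6 = 1.4
h=12: ŷ = -0.9 + 4.5·12 = 53.1; e = 51.7 − 53.1 = -1.4
SSE = 5.29 + 1.69 + 0.49 + 2.89 + 1.96 + 1.96 + 1.96 = 16.24

SSE = 16.24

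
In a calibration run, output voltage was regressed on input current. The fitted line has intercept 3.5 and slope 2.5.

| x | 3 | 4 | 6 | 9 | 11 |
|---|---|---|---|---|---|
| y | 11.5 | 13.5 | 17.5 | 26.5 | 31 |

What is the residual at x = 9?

ŷ = 3.5 + 2.5·9 = 26
r = 26.5 − 26 = 0.5

r = 0.5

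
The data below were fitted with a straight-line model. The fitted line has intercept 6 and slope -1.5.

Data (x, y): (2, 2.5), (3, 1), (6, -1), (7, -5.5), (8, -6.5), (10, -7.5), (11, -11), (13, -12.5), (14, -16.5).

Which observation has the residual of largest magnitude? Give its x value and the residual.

x = 6, e = 2

x=2: ŷ = 6 − 1.5·2 = 3; e = 2.5 − 3 = -0.5
x=3: ŷ = 6 − 1.5·3 = 1.5; e = 1 − 1.5 = -0.5
x=6: ŷ = 6 − 1.5·6 = -3; e = -1 − (-3) = 2
x=7: ŷ = 6 − 1.5·7 = -4.5; e = -5.5 − (-4.5) = -1
x=8: ŷ = 6 − 1.5·8 = -6; e = -6.5 − (-6) = -0.5
x=10: ŷ = 6 − 1.5·10 = -9; e = -7.5 − (-9) = 1.5
x=11: ŷ = 6 − 1.5·11 = -10.5; e = -11 − (-10.5) = -0.5
x=13: ŷ = 6 − 1.5·13 = -13.5; e = -12.5 − (-13.5) = 1
x=14: ŷ = 6 − 1.5·14 = -15; e = -16.5 − (-15) = -1.5
Largest |e| is 2 at x = 6, residual 2.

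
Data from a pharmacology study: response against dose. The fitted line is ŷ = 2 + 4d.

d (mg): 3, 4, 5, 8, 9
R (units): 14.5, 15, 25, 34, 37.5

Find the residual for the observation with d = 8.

ŷ = 2 + 4·8 = 34
e = 34 − 34 = 0

e = 0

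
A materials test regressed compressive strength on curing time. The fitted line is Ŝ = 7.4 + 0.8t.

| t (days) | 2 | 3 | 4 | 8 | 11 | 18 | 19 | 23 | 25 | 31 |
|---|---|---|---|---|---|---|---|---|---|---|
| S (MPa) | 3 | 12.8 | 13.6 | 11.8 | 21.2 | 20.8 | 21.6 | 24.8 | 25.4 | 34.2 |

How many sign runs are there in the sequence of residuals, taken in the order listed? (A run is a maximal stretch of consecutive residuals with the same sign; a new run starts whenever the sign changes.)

t=2: Ŝ = 7.4 + 0.8·2 = 9; r = 3 − 9 = -6
t=3: Ŝ = 7.4 + 0.8·3 = 9.8; r = 12.8 − 9.8 = 3
t=4: Ŝ = 7.4 + 0.8·4 = 10.6; r = 13.6 − 10.6 = 3
t=8: Ŝ = 7.4 + 0.8·8 = 13.8; r = 11.8 − 13.8 = -2
t=11: Ŝ = 7.4 + 0.8·11 = 16.2; r = 21.2 − 16.2 = 5
t=18: Ŝ = 7.4 + 0.8·18 = 21.8; r = 20.8 − 21.8 = -1
t=19: Ŝ = 7.4 + 0.8·19 = 22.6; r = 21.6 − 22.6 = -1
t=23: Ŝ = 7.4 + 0.8·23 = 25.8; r = 24.8 − 25.8 = -1
t=25: Ŝ = 7.4 + 0.8·25 = 27.4; r = 25.4 − 27.4 = -2
t=31: Ŝ = 7.4 + 0.8·31 = 32.2; r = 34.2 − 32.2 = 2
Signs: − + + − + − − − − +
Runs: −×1, +×2, −×1, +×1, −×4, +×1 → 6

6 runs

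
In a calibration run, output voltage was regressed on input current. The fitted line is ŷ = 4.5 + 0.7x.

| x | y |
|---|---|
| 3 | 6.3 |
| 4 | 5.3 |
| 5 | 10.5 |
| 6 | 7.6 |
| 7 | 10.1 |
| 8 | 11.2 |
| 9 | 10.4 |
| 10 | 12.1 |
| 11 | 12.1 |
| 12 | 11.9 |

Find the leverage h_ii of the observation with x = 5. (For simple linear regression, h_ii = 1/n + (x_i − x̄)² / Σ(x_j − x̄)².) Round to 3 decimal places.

h = 0.176

x̄ = (3 + 4 + 5 + 6 + 7 + 8 + 9 + 10 + 11 + 12)/10 = 7.5
Σ(x − x̄)² = 20.25 + 12.25 + 6.25 + 2.25 + 0.25 + 0.25 + 2.25 + 6.25 + 12.25 + 20.25 = 82.5
h = 1/10 + (-2.5)²/82.5 = 0.1 + 0.0757576 = 0.176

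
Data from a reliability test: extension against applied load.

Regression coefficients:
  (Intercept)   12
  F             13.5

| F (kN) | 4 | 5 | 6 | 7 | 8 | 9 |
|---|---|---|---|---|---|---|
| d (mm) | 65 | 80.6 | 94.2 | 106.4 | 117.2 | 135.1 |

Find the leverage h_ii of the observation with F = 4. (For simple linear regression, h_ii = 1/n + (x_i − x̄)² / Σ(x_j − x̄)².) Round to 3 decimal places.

h = 0.524

F̄ = (4 + 5 + 6 + 7 + 8 + 9)/6 = 6.5
Σ(F − F̄)² = 6.25 + 2.25 + 0.25 + 0.25 + 2.25 + 6.25 = 17.5
h = 1/6 + (-2.5)²/17.5 = 0.166667 + 0.357143 = 0.524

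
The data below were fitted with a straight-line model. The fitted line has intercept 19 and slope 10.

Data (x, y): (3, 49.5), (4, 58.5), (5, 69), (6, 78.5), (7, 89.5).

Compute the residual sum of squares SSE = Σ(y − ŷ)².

x=3: ŷ = 19 + 10·3 = 49; e = 49.5 − 49 = 0.5
x=4: ŷ = 19 + 10·4 = 59; e = 58.5 − 59 = -0.5
x=5: ŷ = 19 + 10·5 = 69; e = 69 − 69 = 0
x=6: ŷ = 19 + 10·6 = 79; e = 78.5 − 79 = -0.5
x=7: ŷ = 19 + 10·7 = 89; e = 89.5 − 89 = 0.5
SSE = 0.25 + 0.25 + 0 + 0.25 + 0.25 = 1

SSE = 1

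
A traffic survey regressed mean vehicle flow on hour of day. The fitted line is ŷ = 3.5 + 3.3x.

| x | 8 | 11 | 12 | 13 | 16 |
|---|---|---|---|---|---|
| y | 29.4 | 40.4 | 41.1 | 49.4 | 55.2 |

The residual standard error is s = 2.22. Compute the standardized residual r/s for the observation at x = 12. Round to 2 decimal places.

-0.90

ŷ = 3.5 + 3.3·12 = 43.1
r = 41.1 − 43.1 = -2
r/s = -2 / 2.22 = -0.90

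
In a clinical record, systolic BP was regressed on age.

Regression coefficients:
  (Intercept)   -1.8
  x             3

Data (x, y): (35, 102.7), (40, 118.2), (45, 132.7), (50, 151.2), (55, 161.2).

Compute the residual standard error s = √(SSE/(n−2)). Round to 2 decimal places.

s = 2.12

x=35: ŷ = -1.8 + 3·35 = 103.2; e = 102.7 − 103.2 = -0.5
x=40: ŷ = -1.8 + 3·40 = 118.2; e = 118.2 − 118.2 = 0
x=45: ŷ = -1.8 + 3·45 = 133.2; e = 132.7 − 133.2 = -0.5
x=50: ŷ = -1.8 + 3·50 = 148.2; e = 151.2 − 148.2 = 3
x=55: ŷ = -1.8 + 3·55 = 163.2; e = 161.2 − 163.2 = -2
SSE = 0.25 + 0 + 0.25 + 9 + 4 = 13.5
s = √(13.5/3) = √4.5 ≈ 2.12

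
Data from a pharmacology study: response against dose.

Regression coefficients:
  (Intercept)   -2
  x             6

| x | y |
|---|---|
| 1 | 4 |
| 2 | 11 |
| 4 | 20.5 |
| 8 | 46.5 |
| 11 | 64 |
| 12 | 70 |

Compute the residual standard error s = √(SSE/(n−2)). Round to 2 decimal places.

x=1: ŷ = -2 + 6·1 = 4; r = 4 − 4 = 0
x=2: ŷ = -2 + 6·2 = 10; r = 11 − 10 = 1
x=4: ŷ = -2 + 6·4 = 22; r = 20.5 − 22 = -1.5
x=8: ŷ = -2 + 6·8 = 46; r = 46.5 − 46 = 0.5
x=11: ŷ = -2 + 6·11 = 64; r = 64 − 64 = 0
x=12: ŷ = -2 + 6·12 = 70; r = 70 − 70 = 0
SSE = 0 + 1 + 2.25 + 0.25 + 0 + 0 = 3.5
s = √(3.5/4) = √0.875 ≈ 0.94

s = 0.94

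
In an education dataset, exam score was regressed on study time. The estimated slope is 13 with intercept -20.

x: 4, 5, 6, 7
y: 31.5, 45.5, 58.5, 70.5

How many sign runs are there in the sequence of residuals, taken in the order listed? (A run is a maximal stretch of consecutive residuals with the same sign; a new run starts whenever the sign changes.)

x=4: ŷ = -20 + 13·4 = 32; r = 31.5 − 32 = -0.5
x=5: ŷ = -20 + 13·5 = 45; r = 45.5 − 45 = 0.5
x=6: ŷ = -20 + 13·6 = 58; r = 58.5 − 58 = 0.5
x=7: ŷ = -20 + 13·7 = 71; r = 70.5 − 71 = -0.5
Signs: − + + −
Runs: −×1, +×2, −×1 → 3

3 runs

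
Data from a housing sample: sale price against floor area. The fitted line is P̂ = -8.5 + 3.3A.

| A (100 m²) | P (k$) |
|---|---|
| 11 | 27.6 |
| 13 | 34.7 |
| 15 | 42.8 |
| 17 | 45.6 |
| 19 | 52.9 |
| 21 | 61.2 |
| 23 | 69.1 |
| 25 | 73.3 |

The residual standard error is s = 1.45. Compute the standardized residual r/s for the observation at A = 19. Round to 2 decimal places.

P̂ = -8.5 + 3.3·19 = 54.2
r = 52.9 − 54.2 = -1.3
r/s = -1.3 / 1.45 = -0.90

-0.90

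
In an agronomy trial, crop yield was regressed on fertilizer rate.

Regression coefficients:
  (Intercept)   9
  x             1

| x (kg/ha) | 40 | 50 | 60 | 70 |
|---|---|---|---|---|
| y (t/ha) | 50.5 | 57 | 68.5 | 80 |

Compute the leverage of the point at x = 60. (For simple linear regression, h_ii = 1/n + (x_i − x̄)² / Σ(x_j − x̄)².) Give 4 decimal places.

h = 0.3000

x̄ = (40 + 50 + 60 + 70)/4 = 55
Σ(x − x̄)² = 225 + 25 + 25 + 225 = 500
h = 1/4 + (5)²/500 = 0.25 + 0.05 = 0.3000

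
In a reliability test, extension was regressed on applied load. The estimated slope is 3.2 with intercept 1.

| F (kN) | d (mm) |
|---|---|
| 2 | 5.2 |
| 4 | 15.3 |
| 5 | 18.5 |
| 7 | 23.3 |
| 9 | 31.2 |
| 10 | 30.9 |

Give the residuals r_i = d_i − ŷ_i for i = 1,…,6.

F=2: ŷ = 1 + 3.2·2 = 7.4; r = 5.2 − 7.4 = -2.2
F=4: ŷ = 1 + 3.2·4 = 13.8; r = 15.3 − 13.8 = 1.5
F=5: ŷ = 1 + 3.2·5 = 17; r = 18.5 − 17 = 1.5
F=7: ŷ = 1 + 3.2·7 = 23.4; r = 23.3 − 23.4 = -0.1
F=9: ŷ = 1 + 3.2·9 = 29.8; r = 31.2 − 29.8 = 1.4
F=10: ŷ = 1 + 3.2·10 = 33; r = 30.9 − 33 = -2.1

-2.2, 1.5, 1.5, -0.1, 1.4, -2.1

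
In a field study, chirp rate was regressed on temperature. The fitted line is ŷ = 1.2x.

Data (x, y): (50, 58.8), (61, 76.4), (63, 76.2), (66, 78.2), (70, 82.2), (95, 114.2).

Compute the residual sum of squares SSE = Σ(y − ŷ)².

x=50: ŷ = 1.2·50 = 60; r = 58.8 − 60 = -1.2
x=61: ŷ = 1.2·61 = 73.2; r = 76.4 − 73.2 = 3.2
x=63: ŷ = 1.2·63 = 75.6; r = 76.2 − 75.6 = 0.6
x=66: ŷ = 1.2·66 = 79.2; r = 78.2 − 79.2 = -1
x=70: ŷ = 1.2·70 = 84; r = 82.2 − 84 = -1.8
x=95: ŷ = 1.2·95 = 114; r = 114.2 − 114 = 0.2
SSE = 1.44 + 10.24 + 0.36 + 1 + 3.24 + 0.04 = 16.32

SSE = 16.32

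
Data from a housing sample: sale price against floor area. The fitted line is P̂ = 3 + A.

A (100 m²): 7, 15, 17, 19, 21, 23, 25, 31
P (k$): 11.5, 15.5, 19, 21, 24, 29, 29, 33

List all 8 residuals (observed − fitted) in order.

A=7: P̂ = 3 + 7 = 10; r = 11.5 − 10 = 1.5
A=15: P̂ = 3 + 15 = 18; r = 15.5 − 18 = -2.5
A=17: P̂ = 3 + 17 = 20; r = 19 − 20 = -1
A=19: P̂ = 3 + 19 = 22; r = 21 − 22 = -1
A=21: P̂ = 3 + 21 = 24; r = 24 − 24 = 0
A=23: P̂ = 3 + 23 = 26; r = 29 − 26 = 3
A=25: P̂ = 3 + 25 = 28; r = 29 − 28 = 1
A=31: P̂ = 3 + 31 = 34; r = 33 − 34 = -1

1.5, -2.5, -1, -1, 0, 3, 1, -1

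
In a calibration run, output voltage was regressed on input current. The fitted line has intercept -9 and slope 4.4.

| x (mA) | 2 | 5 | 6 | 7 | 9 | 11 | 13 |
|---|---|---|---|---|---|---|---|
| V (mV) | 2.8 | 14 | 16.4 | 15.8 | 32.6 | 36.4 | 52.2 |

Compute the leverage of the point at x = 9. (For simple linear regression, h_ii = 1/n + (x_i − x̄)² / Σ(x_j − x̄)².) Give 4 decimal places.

h = 0.1672

x̄ = (2 + 5 + 6 + 7 + 9 + 11 + 13)/7 = 7.57143
Σ(x − x̄)² = 31.0408 + 6.61224 + 2.46939 + 0.326531 + 2.04082 + 11.7551 + 29.4694 = 83.7143
h = 1/7 + (1.42857)²/83.7143 = 0.142857 + 0.0243784 = 0.1672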